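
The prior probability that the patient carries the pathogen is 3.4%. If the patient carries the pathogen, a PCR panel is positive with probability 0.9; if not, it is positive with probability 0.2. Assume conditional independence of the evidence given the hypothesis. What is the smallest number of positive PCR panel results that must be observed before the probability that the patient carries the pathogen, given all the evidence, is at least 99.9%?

Prior odds = 0.034/0.966 = 17/483.
Likelihood ratio of a positive = 0.9/0.2 = 4.5.
Target odds: 0.999 ÷ 0.001 = 999.
Require 4.5ⁿ ≥ 999 ÷ (17/483) = 482517/17.
4.5⁶ = 8303.765625 falls short of 482517/17 but 4.5⁷ = 4782969/128 reaches it, so n = 7.

7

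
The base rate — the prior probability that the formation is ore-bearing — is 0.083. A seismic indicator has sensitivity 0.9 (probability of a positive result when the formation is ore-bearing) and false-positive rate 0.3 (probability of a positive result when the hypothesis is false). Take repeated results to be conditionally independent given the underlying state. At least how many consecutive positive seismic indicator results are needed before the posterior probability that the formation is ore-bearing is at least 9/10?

Prior odds: 0.083 ÷ 0.917 = 83/917.
Likelihood ratio of a positive result = 0.9/0.3 = 3.
Target odds: 0.9 ÷ 0.1 = 9.
Require 3ⁿ ≥ 9 ÷ (83/917) = 8253/83.
3⁴ = 81 falls short of 8253/83 but 3⁵ = 243 reaches it, so n = 5.

5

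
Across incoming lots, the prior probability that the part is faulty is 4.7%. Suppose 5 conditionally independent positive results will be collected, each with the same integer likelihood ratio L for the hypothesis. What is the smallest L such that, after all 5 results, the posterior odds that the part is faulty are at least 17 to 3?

3

Prior odds = 0.047/0.953 = 47/953.
Target odds = 17/3.
Need L⁵ ≥ 17/3 ÷ (47/953) = 16201/141.
2⁵ = 32 < 16201/141 ≤ 243 = 3⁵, so L = 3.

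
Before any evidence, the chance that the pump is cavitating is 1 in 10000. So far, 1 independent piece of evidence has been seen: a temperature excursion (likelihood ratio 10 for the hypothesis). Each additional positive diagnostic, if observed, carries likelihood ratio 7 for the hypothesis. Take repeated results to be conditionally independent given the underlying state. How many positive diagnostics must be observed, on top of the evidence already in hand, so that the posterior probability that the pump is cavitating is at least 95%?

Prior odds = 0.0001/0.9999 = 1/9999.
Bayes factor of the evidence already in hand = 10.
Odds after that evidence = (1/9999) × 10 = 10/9999.
Target odds = 0.95/0.05 = 19.
Need 7ⁿ ≥ 19 ÷ (10/9999) = 18998.1.
7⁵ = 16807 falls short of 18998.1 but 7⁶ = 117649 reaches it, so n = 6.

6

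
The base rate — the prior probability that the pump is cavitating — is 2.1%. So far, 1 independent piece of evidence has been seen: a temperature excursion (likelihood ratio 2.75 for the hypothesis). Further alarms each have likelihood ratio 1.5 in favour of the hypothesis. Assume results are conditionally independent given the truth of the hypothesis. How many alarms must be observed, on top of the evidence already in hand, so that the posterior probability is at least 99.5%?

21

Prior odds = 0.021/0.979 = 21/979.
Bayes factor of the evidence already in hand = 2.75.
Odds after that evidence = (21/979) × 2.75 = 21/356.
Target odds = 0.995/0.005 = 199.
Need 1.5ⁿ ≥ 199 ÷ (21/356) = 70844/21.
1.5²⁰ ≈3325.26 falls short of 70844/21 but 1.5²¹ ≈4987.89 reaches it, so n = 21.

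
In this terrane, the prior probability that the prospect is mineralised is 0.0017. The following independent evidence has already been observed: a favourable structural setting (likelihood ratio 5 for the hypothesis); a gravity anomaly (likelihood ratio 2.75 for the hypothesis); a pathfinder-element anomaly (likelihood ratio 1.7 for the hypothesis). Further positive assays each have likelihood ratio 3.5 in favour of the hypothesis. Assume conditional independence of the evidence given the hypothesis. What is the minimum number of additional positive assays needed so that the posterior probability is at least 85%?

4

Prior odds = 0.0017/0.9983 = 17/9983.
Combined Bayes factor of the evidence already in hand = 5 × 2.75 × 1.7 = 23.375.
Odds after that evidence = (17/9983) × 23.375 = 3179/79864.
Target odds = 0.85/0.15 = 17/3.
Need 3.5ⁿ ≥ 17/3 ÷ (3179/79864) = 79864/561.
3.5³ = 42.875 falls short of 79864/561 but 3.5⁴ = 150.0625 reaches it, so n = 4.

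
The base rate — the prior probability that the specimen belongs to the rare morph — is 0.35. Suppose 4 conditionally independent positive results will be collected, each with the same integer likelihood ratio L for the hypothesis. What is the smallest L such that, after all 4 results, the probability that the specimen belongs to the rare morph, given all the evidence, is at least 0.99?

Prior odds = 0.35/0.65 = 7/13.
Target odds = 0.99/0.01 = 99.
Need L⁴ ≥ 99 ÷ (7/13) = 1287/7.
3⁴ = 81 < 1287/7 ≤ 256 = 4⁴, so L = 4.

4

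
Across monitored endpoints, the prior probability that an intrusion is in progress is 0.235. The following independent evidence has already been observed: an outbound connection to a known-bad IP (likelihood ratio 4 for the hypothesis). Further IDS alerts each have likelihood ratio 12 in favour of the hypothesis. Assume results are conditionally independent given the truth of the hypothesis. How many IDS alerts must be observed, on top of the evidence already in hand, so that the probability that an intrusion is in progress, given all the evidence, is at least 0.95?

2

Prior odds = 0.235/0.765 = 47/153.
Bayes factor of the evidence already in hand = 4.
Odds after that evidence = (47/153) × 4 = 188/153.
Target odds = 0.95/0.05 = 19.
Need 12ⁿ ≥ 19 ÷ (188/153) = 2907/188.
12¹ = 12 falls short of 2907/188 but 12² = 144 reaches it, so n = 2.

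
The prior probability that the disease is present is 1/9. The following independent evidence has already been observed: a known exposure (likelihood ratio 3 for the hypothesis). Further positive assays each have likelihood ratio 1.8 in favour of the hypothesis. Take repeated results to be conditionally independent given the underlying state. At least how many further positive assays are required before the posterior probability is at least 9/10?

6

Prior odds = (1/9)/(8/9) = 0.125.
Bayes factor of the evidence already in hand = 3.
Odds after that evidence = 0.125 × 3 = 0.375.
Target odds = 0.9/0.1 = 9.
Need 1.8ⁿ ≥ 9 ÷ 0.375 = 24.
1.8⁵ = 18.89568 falls short of 24 but 1.8⁶ = 531441/15625 reaches it, so n = 6.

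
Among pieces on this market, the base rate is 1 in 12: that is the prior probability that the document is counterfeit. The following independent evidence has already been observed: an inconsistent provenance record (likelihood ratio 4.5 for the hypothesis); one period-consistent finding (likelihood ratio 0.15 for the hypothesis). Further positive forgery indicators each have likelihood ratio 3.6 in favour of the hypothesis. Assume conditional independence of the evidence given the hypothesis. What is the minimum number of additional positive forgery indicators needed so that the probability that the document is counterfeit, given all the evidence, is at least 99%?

6

Prior odds = (1/12)/(11/12) = 1/11.
Combined Bayes factor of the evidence already in hand = 4.5 × 0.15 = 0.675.
Odds after that evidence = (1/11) × 0.675 = 27/440.
Target odds = 0.99/0.01 = 99.
Need 3.6ⁿ ≥ 99 ÷ (27/440) = 4840/3.
3.6⁵ = 604.66176 falls short of 4840/3 but 3.6⁶ = 34012224/15625 reaches it, so n = 6.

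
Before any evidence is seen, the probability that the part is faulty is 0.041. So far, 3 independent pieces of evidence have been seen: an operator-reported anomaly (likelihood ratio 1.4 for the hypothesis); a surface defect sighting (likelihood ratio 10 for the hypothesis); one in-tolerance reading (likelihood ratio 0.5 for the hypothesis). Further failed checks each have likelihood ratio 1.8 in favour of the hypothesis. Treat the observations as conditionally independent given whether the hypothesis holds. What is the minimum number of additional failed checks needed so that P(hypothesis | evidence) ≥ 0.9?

Prior odds = 0.041/0.959 = 41/959.
Combined Bayes factor of the evidence already in hand = 1.4 × 10 × 0.5 = 7.
Odds after that evidence = (41/959) × 7 = 41/137.
Target odds = 0.9/0.1 = 9.
Need 1.8ⁿ ≥ 9 ÷ (41/137) = 1233/41.
1.8⁵ = 18.89568 falls short of 1233/41 but 1.8⁶ = 531441/15625 reaches it, so n = 6.

6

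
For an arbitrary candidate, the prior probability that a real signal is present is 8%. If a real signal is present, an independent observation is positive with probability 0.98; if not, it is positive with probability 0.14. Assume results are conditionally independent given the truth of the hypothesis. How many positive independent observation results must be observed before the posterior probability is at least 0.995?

4

Prior odds = 0.08/0.92 = 2/23.
Likelihood ratio of a positive = 0.98/0.14 = 7.
Target odds: 0.995 ÷ 0.005 = 199.
Require 7ⁿ ≥ 199 ÷ (2/23) = 2288.5.
7³ = 343 falls short of 2288.5 but 7⁴ = 2401 reaches it, so n = 4.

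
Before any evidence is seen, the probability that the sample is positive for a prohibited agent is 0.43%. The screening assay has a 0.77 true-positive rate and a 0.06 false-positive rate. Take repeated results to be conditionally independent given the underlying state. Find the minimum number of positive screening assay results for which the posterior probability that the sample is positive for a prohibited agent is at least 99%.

4

Prior odds = 0.0043/0.9957 = 43/9957.
Likelihood ratio of a positive result = 0.77/0.06 = 77/6.
Target posterior odds = 0.99/0.01 = 99.
Need (43/9957) × (77/6)ⁿ ≥ 99, i.e. (77/6)ⁿ ≥ 985743/43.
(77/6)³ = 456533/216 falls short of 985743/43 but (77/6)⁴ = 35153041/1296 reaches it, so n = 4.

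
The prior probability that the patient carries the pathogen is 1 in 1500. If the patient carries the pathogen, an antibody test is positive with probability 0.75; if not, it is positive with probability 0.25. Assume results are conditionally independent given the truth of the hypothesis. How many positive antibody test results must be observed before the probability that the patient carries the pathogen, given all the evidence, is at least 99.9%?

13

Prior odds: (1/1500) ÷ (1499/1500) = 1/1499.
Likelihood ratio of a positive = 0.75/0.25 = 3.
Target odds: 0.999 ÷ 0.001 = 999.
Require 3ⁿ ≥ 999 ÷ (1/1499) = 1497501.
3¹² = 531441 falls short of 1497501 but 3¹³ = 1594323 reaches it, so n = 13.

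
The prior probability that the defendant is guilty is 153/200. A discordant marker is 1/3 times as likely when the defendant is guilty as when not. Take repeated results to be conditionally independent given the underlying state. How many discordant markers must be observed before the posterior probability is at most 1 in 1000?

Prior odds = 0.765/0.235 = 153/47.
Likelihood ratio per discordant marker = 1/3.
Target odds: 0.001 ÷ 0.999 = 1/999.
Need (153/47) × (1/3)ⁿ ≤ 1/999, i.e. (1/3)ⁿ ≤ 47/152847.
(1/3)⁷ = 1/2187 is still above 47/152847 but (1/3)⁸ = 1/6561 is at or below it, so n = 8.

8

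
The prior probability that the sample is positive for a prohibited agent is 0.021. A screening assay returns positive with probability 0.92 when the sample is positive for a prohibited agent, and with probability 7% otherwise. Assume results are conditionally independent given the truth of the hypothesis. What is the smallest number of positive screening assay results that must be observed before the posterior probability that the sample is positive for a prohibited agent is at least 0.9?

3

Prior odds = 0.021/0.979 = 21/979.
Likelihood ratio of a positive result = 0.92/0.07 = 92/7.
Target posterior odds = 0.9/0.1 = 9.
Require (92/7)ⁿ ≥ 9 ÷ (21/979) = 2937/7.
(92/7)² = 8464/49 falls short of 2937/7 but (92/7)³ = 778688/343 reaches it, so n = 3.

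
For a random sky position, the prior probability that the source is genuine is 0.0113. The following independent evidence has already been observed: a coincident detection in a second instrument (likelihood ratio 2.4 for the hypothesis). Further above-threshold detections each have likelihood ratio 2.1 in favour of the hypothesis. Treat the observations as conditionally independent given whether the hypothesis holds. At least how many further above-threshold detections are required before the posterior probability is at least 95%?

Prior odds = 0.0113/0.9887 = 113/9887.
Bayes factor of the evidence already in hand = 2.4.
Odds after that evidence = (113/9887) × 2.4 = 1356/49435.
Target odds = 0.95/0.05 = 19.
Need 2.1ⁿ ≥ 19 ÷ (1356/49435) = 939265/1356.
2.1⁸ ≈378.229 falls short of 939265/1356 but 2.1⁹ ≈794.28 reaches it, so n = 9.

9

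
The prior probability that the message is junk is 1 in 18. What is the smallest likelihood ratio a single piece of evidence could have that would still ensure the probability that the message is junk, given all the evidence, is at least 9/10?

Prior odds = (1/18)/(17/18) = 1/17.
Target odds = 0.9/0.1 = 9.
Required Bayes factor = 9 ÷ (1/17) = 153.

153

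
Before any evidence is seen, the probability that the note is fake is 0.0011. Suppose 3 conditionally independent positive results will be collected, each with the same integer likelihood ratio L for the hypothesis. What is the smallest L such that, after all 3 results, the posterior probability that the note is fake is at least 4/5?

16

Prior odds = 0.0011/0.9989 = 11/9989.
Target odds = 0.8/0.2 = 4.
Need L³ ≥ 4 ÷ (11/9989) = 39956/11.
15³ = 3375 < 39956/11 ≤ 4096 = 16³, so L = 16.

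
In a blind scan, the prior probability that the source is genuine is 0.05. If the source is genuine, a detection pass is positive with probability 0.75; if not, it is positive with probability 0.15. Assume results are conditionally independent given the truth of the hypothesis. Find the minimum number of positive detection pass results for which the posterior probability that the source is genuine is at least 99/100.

5

Prior odds: 0.05 ÷ 0.95 = 1/19.
Likelihood ratio of a positive = 0.75/0.15 = 5.
Target odds: 0.99 ÷ 0.01 = 99.
Require 5ⁿ ≥ 99 ÷ (1/19) = 1881.
5⁴ = 625 falls short of 1881 but 5⁵ = 3125 reaches it, so n = 5.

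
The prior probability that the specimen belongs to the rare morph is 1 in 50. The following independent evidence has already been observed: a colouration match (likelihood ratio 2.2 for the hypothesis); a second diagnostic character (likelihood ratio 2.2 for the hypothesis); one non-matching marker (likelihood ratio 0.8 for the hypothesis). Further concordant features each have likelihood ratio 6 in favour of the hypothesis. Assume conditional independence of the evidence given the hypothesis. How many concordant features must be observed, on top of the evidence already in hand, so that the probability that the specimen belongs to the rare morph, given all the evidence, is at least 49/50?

Prior odds = 0.02/0.98 = 1/49.
Combined Bayes factor of the evidence already in hand = 2.2 × 2.2 × 0.8 = 3.872.
Odds after that evidence = (1/49) × 3.872 = 484/6125.
Target odds = 0.98/0.02 = 49.
Need 6ⁿ ≥ 49 ÷ (484/6125) = 300125/484.
6³ = 216 falls short of 300125/484 but 6⁴ = 1296 reaches it, so n = 4.

4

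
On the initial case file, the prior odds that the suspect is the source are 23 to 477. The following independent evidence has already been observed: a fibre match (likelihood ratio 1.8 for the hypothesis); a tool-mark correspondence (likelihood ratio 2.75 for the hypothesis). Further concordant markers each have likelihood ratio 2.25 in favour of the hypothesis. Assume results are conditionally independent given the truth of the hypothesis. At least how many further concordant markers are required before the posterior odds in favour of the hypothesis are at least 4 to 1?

4

Prior odds = 23/477.
Combined Bayes factor of the evidence already in hand = 1.8 × 2.75 = 4.95.
Odds after that evidence = (23/477) × 4.95 = 253/1060.
Target odds = 4.
Need 2.25ⁿ ≥ 4 ÷ (253/1060) = 4240/253.
2.25³ = 11.390625 falls short of 4240/253 but 2.25⁴ = 25.62890625 reaches it, so n = 4.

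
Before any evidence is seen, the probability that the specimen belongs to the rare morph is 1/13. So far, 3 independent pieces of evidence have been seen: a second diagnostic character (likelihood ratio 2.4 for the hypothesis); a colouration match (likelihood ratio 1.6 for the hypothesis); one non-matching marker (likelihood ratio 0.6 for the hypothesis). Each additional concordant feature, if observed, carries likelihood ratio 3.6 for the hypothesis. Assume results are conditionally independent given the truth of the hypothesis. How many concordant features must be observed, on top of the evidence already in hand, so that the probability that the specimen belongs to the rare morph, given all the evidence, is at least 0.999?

Prior odds = (1/13)/(12/13) = 1/12.
Combined Bayes factor of the evidence already in hand = 2.4 × 1.6 × 0.6 = 2.304.
Odds after that evidence = (1/12) × 2.304 = 0.192.
Target odds = 0.999/0.001 = 999.
Need 3.6ⁿ ≥ 999 ÷ 0.192 = 5203.125.
3.6⁶ = 34012224/15625 falls short of 5203.125 but 3.6⁷ = 612220032/78125 reaches it, so n = 7.

7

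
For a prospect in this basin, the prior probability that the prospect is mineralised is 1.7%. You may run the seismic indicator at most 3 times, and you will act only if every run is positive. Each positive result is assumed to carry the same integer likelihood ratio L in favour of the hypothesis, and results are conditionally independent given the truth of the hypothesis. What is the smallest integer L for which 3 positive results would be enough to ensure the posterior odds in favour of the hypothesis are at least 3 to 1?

6

Prior odds = 0.017/0.983 = 17/983.
Target odds = 3.
Need L³ ≥ 3 ÷ (17/983) = 2949/17.
5³ = 125 < 2949/17 ≤ 216 = 6³, so L = 6.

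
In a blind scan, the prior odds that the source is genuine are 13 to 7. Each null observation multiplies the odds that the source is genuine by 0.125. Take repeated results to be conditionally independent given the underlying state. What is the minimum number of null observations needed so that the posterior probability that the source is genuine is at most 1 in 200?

3

Prior odds = 13/7.
Likelihood ratio per null observation = 0.125.
Target odds: 0.005 ÷ 0.995 = 1/199.
Need (13/7) × 0.125ⁿ ≤ 1/199, i.e. 0.125ⁿ ≤ 7/2587.
0.125² = 0.015625 is still above 7/2587 but 0.125³ = 0.001953125 is at or below it, so n = 3.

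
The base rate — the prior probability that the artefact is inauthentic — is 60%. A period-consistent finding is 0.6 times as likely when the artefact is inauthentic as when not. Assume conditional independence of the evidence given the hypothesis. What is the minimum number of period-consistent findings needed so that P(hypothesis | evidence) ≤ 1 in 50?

9

Prior odds: 0.6 ÷ 0.4 = 1.5.
Likelihood ratio per period-consistent finding = 0.6.
Target posterior odds = 0.02/0.98 = 1/49.
Need 1.5 × 0.6ⁿ ≤ 1/49, i.e. 0.6ⁿ ≤ 2/147.
0.6⁸ = 6561/390625 is still above 2/147 but 0.6⁹ = 19683/1953125 is at or below it, so n = 9.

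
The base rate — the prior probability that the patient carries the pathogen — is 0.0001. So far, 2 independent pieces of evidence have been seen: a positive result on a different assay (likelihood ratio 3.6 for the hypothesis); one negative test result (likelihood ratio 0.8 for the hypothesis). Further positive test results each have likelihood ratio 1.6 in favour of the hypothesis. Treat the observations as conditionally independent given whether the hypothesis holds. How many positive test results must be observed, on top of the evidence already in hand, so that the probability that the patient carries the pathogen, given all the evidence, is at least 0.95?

24

Prior odds = 0.0001/0.9999 = 1/9999.
Combined Bayes factor of the evidence already in hand = 3.6 × 0.8 = 2.88.
Odds after that evidence = (1/9999) × 2.88 = 8/27775.
Target odds = 0.95/0.05 = 19.
Need 1.6ⁿ ≥ 19 ÷ (8/27775) = 65965.625.
1.6²³ ≈49517.6 falls short of 65965.625 but 1.6²⁴ ≈79228.2 reaches it, so n = 24.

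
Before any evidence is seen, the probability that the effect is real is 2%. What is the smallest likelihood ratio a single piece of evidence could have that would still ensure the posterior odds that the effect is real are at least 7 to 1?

Prior odds = 0.02/0.98 = 1/49.
Target odds = 7.
Required Bayes factor = 7 ÷ (1/49) = 343.

343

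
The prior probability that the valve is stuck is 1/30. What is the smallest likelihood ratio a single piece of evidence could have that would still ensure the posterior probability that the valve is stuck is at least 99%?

Prior odds = (1/30)/(29/30) = 1/29.
Target odds = 0.99/0.01 = 99.
Required Bayes factor = 99 ÷ (1/29) = 2871.

2871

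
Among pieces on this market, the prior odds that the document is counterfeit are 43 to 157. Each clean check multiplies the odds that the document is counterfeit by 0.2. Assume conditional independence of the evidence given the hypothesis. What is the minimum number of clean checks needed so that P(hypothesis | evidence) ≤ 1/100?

3

Prior odds = 43/157.
Likelihood ratio per clean check = 0.2.
Target posterior odds = 0.01/0.99 = 1/99.
Need (43/157) × 0.2ⁿ ≤ 1/99, i.e. 0.2ⁿ ≤ 157/4257.
0.2² = 0.04 is still above 157/4257 but 0.2³ = 0.008 is at or below it, so n = 3.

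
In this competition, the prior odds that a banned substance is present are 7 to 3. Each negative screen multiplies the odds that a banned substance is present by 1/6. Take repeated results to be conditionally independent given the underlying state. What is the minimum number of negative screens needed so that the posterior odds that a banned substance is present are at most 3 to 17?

2

Prior odds = 7/3.
Likelihood ratio per negative screen = 1/6.
Target odds = 3/17.
Need (7/3) × (1/6)ⁿ ≤ 3/17, i.e. (1/6)ⁿ ≤ 9/119.
(1/6)¹ = 1/6 is still above 9/119 but (1/6)² = 1/36 is at or below it, so n = 2.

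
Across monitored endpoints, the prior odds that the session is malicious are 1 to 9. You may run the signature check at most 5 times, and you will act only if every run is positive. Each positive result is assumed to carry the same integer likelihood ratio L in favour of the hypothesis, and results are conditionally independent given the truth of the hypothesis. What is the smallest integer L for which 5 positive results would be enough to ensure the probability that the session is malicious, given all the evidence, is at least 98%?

4

Prior odds = 1/9.
Target odds = 0.98/0.02 = 49.
Need L⁵ ≥ 49 ÷ (1/9) = 441.
3⁵ = 243 < 441 ≤ 1024 = 4⁵, so L = 4.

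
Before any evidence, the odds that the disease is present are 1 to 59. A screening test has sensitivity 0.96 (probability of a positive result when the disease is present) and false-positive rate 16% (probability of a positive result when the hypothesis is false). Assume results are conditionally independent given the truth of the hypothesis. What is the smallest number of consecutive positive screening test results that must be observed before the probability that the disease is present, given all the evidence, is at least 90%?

4

Prior odds = 1/59.
Likelihood ratio of a positive result = 0.96/0.16 = 6.
Target posterior odds = 0.9/0.1 = 9.
Need (1/59) × 6ⁿ ≥ 9, i.e. 6ⁿ ≥ 531.
6³ = 216 falls short of 531 but 6⁴ = 1296 reaches it, so n = 4.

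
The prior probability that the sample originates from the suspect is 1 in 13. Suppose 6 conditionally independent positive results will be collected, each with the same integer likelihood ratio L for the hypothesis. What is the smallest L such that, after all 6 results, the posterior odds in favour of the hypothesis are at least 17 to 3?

3

Prior odds = (1/13)/(12/13) = 1/12.
Target odds = 17/3.
Need L⁶ ≥ 17/3 ÷ (1/12) = 68.
2⁶ = 64 < 68 ≤ 729 = 3⁶, so L = 3.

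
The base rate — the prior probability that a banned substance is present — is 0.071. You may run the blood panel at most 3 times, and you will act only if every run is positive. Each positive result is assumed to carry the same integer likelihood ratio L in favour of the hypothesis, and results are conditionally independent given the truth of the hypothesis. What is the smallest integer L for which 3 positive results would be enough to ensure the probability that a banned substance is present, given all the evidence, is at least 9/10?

Prior odds = 0.071/0.929 = 71/929.
Target odds = 0.9/0.1 = 9.
Need L³ ≥ 9 ÷ (71/929) = 8361/71.
4³ = 64 < 8361/71 ≤ 125 = 5³, so L = 5.

5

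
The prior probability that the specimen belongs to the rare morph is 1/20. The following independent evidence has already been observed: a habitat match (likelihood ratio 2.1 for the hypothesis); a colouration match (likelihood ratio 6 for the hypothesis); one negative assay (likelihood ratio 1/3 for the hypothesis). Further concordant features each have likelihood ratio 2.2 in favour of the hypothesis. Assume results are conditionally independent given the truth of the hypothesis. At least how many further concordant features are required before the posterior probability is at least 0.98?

7

Prior odds = 0.05/0.95 = 1/19.
Combined Bayes factor of the evidence already in hand = 2.1 × 6 × (1/3) = 4.2.
Odds after that evidence = (1/19) × 4.2 = 21/95.
Target odds = 0.98/0.02 = 49.
Need 2.2ⁿ ≥ 49 ÷ (21/95) = 665/3.
2.2⁶ = 1771561/15625 falls short of 665/3 but 2.2⁷ = 19487171/78125 reaches it, so n = 7.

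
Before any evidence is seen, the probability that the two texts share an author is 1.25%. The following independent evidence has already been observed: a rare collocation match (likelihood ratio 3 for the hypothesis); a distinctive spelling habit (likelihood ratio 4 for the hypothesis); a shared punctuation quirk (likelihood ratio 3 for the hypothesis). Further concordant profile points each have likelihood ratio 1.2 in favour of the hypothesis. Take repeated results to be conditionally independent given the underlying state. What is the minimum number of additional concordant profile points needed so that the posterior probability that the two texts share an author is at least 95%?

Prior odds = 0.0125/0.9875 = 1/79.
Combined Bayes factor of the evidence already in hand = 3 × 4 × 3 = 36.
Odds after that evidence = (1/79) × 36 = 36/79.
Target odds = 0.95/0.05 = 19.
Need 1.2ⁿ ≥ 19 ÷ (36/79) = 1501/36.
1.2²⁰ ≈38.3376 falls short of 1501/36 but 1.2²¹ ≈46.0051 reaches it, so n = 21.

21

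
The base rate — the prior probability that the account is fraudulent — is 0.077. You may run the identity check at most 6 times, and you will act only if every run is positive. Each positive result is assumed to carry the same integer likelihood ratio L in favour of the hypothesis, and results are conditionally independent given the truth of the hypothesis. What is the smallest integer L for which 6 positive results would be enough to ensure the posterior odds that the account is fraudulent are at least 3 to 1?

Prior odds = 0.077/0.923 = 77/923.
Target odds = 3.
Need L⁶ ≥ 3 ÷ (77/923) = 2769/77.
1⁶ = 1 < 2769/77 ≤ 64 = 2⁶, so L = 2.

2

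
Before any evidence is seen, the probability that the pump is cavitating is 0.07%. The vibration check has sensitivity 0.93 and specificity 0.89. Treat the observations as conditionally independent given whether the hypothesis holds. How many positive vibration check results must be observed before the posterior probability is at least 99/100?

Prior odds: 0.0007 ÷ 0.9993 = 7/9993.
False-positive rate = 1 − 0.89 = 0.11; likelihood ratio of a positive = 0.93/0.11 = 93/11.
Target posterior odds = 0.99/0.01 = 99.
Need (7/9993) × (93/11)ⁿ ≥ 99, i.e. (93/11)ⁿ ≥ 989307/7.
(93/11)⁵ ≈43196.8 falls short of 989307/7 but (93/11)⁶ ≈365209 reaches it, so n = 6.

6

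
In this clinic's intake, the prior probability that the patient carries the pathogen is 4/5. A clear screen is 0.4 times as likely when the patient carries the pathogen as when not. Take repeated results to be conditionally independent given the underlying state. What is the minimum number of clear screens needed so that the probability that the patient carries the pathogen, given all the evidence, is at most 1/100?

Prior odds = 0.8/0.2 = 4.
Likelihood ratio per clear screen = 0.4.
Target odds: 0.01 ÷ 0.99 = 1/99.
Require 0.4ⁿ ≤ 1/99 ÷ 4 = 1/396.
0.4⁶ = 64/15625 is still above 1/396 but 0.4⁷ = 128/78125 is at or below it, so n = 7.

7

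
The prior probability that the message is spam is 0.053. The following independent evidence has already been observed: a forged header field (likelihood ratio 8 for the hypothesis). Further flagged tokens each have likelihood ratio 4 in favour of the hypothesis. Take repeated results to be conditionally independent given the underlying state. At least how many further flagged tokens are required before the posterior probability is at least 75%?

2

Prior odds = 0.053/0.947 = 53/947.
Bayes factor of the evidence already in hand = 8.
Odds after that evidence = (53/947) × 8 = 424/947.
Target odds = 0.75/0.25 = 3.
Need 4ⁿ ≥ 3 ÷ (424/947) = 2841/424.
4¹ = 4 falls short of 2841/424 but 4² = 16 reaches it, so n = 2.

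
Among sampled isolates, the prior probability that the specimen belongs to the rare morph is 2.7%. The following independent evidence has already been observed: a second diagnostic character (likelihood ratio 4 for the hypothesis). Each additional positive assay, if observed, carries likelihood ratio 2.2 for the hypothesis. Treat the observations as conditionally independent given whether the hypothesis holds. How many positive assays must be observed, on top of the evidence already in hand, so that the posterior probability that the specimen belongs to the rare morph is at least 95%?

Prior odds = 0.027/0.973 = 27/973.
Bayes factor of the evidence already in hand = 4.
Odds after that evidence = (27/973) × 4 = 108/973.
Target odds = 0.95/0.05 = 19.
Need 2.2ⁿ ≥ 19 ÷ (108/973) = 18487/108.
2.2⁶ = 1771561/15625 falls short of 18487/108 but 2.2⁷ = 19487171/78125 reaches it, so n = 7.

7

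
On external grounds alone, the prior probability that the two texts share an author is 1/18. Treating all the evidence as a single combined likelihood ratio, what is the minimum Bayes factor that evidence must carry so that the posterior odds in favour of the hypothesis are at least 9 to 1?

153

Prior odds = (1/18)/(17/18) = 1/17.
Target odds = 9.
Required Bayes factor = 9 ÷ (1/17) = 153.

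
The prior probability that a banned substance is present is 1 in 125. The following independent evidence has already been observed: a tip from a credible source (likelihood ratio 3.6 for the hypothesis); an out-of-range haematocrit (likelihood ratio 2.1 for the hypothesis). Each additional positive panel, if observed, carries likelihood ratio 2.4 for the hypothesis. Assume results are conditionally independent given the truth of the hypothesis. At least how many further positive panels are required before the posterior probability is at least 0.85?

Prior odds = 0.008/0.992 = 1/124.
Combined Bayes factor of the evidence already in hand = 3.6 × 2.1 = 7.56.
Odds after that evidence = (1/124) × 7.56 = 189/3100.
Target odds = 0.85/0.15 = 17/3.
Need 2.4ⁿ ≥ 17/3 ÷ (189/3100) = 52700/567.
2.4⁵ = 79.62624 falls short of 52700/567 but 2.4⁶ = 2985984/15625 reaches it, so n = 6.

6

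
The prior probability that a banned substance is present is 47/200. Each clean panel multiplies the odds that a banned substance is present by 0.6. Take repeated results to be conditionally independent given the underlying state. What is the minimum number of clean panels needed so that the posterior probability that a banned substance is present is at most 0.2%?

10

Prior odds = 0.235/0.765 = 47/153.
Likelihood ratio per clean panel = 0.6.
Target posterior odds = 0.002/0.998 = 1/499.
Need (47/153) × 0.6ⁿ ≤ 1/499, i.e. 0.6ⁿ ≤ 153/23453.
0.6⁹ = 19683/1953125 is still above 153/23453 but 0.6¹⁰ = 59049/9765625 is at or below it, so n = 10.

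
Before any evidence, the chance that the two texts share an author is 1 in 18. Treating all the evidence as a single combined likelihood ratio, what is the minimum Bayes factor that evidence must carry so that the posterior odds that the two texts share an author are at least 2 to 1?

34

Prior odds = (1/18)/(17/18) = 1/17.
Target odds = 2.
Required Bayes factor = 2 ÷ (1/17) = 34.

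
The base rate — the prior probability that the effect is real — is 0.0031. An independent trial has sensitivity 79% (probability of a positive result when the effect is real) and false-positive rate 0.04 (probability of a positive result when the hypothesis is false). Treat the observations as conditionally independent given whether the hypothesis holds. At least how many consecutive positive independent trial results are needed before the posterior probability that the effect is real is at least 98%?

Prior odds: 0.0031 ÷ 0.9969 = 31/9969.
Likelihood ratio of a positive result = 0.79/0.04 = 19.75.
Target odds: 0.98 ÷ 0.02 = 49.
Require 19.75ⁿ ≥ 49 ÷ (31/9969) = 488481/31.
19.75³ = 7703.734375 falls short of 488481/31 but 19.75⁴ = 38950081/256 reaches it, so n = 4.

4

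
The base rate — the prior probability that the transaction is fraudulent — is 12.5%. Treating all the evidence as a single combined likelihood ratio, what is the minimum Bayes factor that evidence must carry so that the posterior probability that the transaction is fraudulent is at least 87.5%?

49

Prior odds = 0.125/0.875 = 1/7.
Target odds = 0.875/0.125 = 7.
Required Bayes factor = 7 ÷ (1/7) = 49.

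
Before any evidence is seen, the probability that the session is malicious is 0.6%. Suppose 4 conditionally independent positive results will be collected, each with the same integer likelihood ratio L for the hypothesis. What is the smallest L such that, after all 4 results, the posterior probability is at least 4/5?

Prior odds = 0.006/0.994 = 3/497.
Target odds = 0.8/0.2 = 4.
Need L⁴ ≥ 4 ÷ (3/497) = 1988/3.
5⁴ = 625 < 1988/3 ≤ 1296 = 6⁴, so L = 6.

6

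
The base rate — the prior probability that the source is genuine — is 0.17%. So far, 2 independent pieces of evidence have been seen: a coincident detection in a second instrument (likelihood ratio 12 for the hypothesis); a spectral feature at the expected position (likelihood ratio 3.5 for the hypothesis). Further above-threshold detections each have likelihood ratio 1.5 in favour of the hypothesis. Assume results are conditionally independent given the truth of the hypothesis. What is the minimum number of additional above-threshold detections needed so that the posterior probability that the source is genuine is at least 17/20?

Prior odds = 0.0017/0.9983 = 17/9983.
Combined Bayes factor of the evidence already in hand = 12 × 3.5 = 42.
Odds after that evidence = (17/9983) × 42 = 714/9983.
Target odds = 0.85/0.15 = 17/3.
Need 1.5ⁿ ≥ 17/3 ÷ (714/9983) = 9983/126.
1.5¹⁰ = 59049/1024 falls short of 9983/126 but 1.5¹¹ = 177147/2048 reaches it, so n = 11.

11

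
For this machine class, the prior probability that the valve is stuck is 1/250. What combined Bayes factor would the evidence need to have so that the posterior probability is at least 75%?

Prior odds = 0.004/0.996 = 1/249.
Target odds = 0.75/0.25 = 3.
Required Bayes factor = 3 ÷ (1/249) = 747.

747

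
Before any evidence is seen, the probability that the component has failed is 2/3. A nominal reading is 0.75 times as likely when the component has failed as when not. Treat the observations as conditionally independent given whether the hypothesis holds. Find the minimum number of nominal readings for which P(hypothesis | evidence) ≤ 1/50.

16

Prior odds = (2/3)/(1/3) = 2.
Likelihood ratio per nominal reading = 0.75.
Target odds: 0.02 ÷ 0.98 = 1/49.
Require 0.75ⁿ ≤ 1/49 ÷ 2 = 1/98.
0.75¹⁵ ≈0.0133635 is still above 1/98 but 0.75¹⁶ ≈0.0100226 is at or below it, so n = 16.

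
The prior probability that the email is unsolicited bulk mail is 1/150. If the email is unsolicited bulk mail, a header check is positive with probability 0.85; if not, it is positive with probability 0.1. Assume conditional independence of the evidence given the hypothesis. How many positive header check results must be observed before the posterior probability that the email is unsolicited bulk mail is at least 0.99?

5

Prior odds = (1/150)/(149/150) = 1/149.
Likelihood ratio of a positive = 0.85/0.1 = 8.5.
Target odds: 0.99 ÷ 0.01 = 99.
Need (1/149) × 8.5ⁿ ≥ 99, i.e. 8.5ⁿ ≥ 14751.
8.5⁴ = 5220.0625 falls short of 14751 but 8.5⁵ = 44370.53125 reaches it, so n = 5.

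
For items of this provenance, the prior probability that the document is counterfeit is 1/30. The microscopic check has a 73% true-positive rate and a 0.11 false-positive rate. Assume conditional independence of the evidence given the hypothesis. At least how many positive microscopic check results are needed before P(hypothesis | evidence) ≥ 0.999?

Prior odds = (1/30)/(29/30) = 1/29.
Likelihood ratio of a positive result = 0.73/0.11 = 73/11.
Target posterior odds = 0.999/0.001 = 999.
Require (73/11)ⁿ ≥ 999 ÷ (1/29) = 28971.
(73/11)⁵ ≈12872.1 falls short of 28971 but (73/11)⁶ ≈85424.2 reaches it, so n = 6.

6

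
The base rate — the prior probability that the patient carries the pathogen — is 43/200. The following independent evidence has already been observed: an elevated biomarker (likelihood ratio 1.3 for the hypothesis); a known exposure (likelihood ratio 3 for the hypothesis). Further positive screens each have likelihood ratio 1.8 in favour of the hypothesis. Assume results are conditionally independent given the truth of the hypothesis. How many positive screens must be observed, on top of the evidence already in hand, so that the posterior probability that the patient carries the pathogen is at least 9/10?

Prior odds = 0.215/0.785 = 43/157.
Combined Bayes factor of the evidence already in hand = 1.3 × 3 = 3.9.
Odds after that evidence = (43/157) × 3.9 = 1677/1570.
Target odds = 0.9/0.1 = 9.
Need 1.8ⁿ ≥ 9 ÷ (1677/1570) = 4710/559.
1.8³ = 5.832 falls short of 4710/559 but 1.8⁴ = 10.4976 reaches it, so n = 4.

4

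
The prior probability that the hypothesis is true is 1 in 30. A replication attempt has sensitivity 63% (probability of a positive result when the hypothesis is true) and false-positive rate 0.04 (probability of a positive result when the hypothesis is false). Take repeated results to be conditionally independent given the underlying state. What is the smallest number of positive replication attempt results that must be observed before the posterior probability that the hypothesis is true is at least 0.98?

3

Prior odds: (1/30) ÷ (29/30) = 1/29.
Likelihood ratio of a positive result = 0.63/0.04 = 15.75.
Target odds: 0.98 ÷ 0.02 = 49.
Require 15.75ⁿ ≥ 49 ÷ (1/29) = 1421.
15.75² = 248.0625 falls short of 1421 but 15.75³ = 3906.984375 reaches it, so n = 3.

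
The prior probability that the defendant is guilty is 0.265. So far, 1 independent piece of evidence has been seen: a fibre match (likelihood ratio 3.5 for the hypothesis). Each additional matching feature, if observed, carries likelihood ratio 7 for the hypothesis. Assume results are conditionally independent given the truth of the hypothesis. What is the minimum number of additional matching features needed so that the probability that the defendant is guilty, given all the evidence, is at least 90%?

Prior odds = 0.265/0.735 = 53/147.
Bayes factor of the evidence already in hand = 3.5.
Odds after that evidence = (53/147) × 3.5 = 53/42.
Target odds = 0.9/0.1 = 9.
Need 7ⁿ ≥ 9 ÷ (53/42) = 378/53.
7¹ = 7 falls short of 378/53 but 7² = 49 reaches it, so n = 2.

2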